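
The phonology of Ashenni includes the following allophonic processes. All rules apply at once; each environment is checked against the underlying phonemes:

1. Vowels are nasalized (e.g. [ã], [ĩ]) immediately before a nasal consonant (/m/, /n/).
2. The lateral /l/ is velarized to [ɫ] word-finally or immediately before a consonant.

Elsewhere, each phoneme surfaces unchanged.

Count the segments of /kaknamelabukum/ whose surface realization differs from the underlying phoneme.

2

Segments that undergo a rule: /a/ → [ã] (rule 1); /u/ → [ũ] (rule 1).
All other segments surface unchanged.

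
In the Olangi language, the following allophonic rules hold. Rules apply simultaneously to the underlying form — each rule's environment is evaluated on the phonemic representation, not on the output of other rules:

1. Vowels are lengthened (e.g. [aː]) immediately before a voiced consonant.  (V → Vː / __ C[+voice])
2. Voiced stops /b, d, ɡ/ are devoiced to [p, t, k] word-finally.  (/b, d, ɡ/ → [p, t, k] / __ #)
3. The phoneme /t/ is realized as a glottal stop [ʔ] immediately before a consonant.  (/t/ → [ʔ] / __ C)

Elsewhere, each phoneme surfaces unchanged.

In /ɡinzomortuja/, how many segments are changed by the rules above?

Segments that undergo a rule: /i/ → [iː] (rule 1); /o/ → [oː] (rule 1); /o/ → [oː] (rule 1); /u/ → [uː] (rule 1).
All other segments surface unchanged.

4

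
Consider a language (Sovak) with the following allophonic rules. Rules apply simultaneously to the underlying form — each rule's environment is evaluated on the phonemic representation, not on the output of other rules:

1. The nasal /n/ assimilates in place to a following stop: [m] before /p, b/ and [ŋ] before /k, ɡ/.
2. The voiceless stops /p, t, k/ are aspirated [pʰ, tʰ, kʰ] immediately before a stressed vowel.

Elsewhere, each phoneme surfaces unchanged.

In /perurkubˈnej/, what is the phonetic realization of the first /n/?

[n]

/n/ (between /b/ and /e/): rule 1 targets it, but not before a labial or velar stop → unchanged [n].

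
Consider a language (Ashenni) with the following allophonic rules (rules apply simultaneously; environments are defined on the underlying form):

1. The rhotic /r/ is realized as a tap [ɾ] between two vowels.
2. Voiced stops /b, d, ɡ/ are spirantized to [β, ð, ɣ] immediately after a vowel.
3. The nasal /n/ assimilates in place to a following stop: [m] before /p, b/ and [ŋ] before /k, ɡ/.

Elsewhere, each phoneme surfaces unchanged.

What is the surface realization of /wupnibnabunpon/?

[wupniβnaβumpon]

/w/ (word-initial): no rule targets it → [w].
/u/ (between /w/ and /p/) is unaffected → [u].
/p/ stays [p].
/n/ (between /p/ and /i/): rule 3 targets it, but not before a labial or velar stop → unchanged [n].
/i/ stays [i].
Rule 2 applies to /b/ (between /i/ and /n/: immediately after a vowel) → [β].
/n/ (between /b/ and /a/) is in the target of rule 3 but the environment (before a labial or velar stop) is not met → [n].
/a/ — not in any rule's target class → [a].
Rule 2 applies to /b/ (between /a/ and /u/: immediately after a vowel) → [β].
/u/ stays [u].
/n/ (between /u/ and /p/) occurs before a labial or velar stop → [m] by rule 3.
/p/ — not in any rule's target class → [p].
/o/ (between /p/ and /n/): no rule targets it → [o].
/n/ (word-final): rule 3 targets it, but not before a labial or velar stop → unchanged [n].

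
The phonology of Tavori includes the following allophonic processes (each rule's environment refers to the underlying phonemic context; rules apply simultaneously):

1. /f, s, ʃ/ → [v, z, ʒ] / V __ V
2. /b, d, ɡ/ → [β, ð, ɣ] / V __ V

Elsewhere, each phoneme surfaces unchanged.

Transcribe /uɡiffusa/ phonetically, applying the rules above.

[uɣiffuza]

/ɡ/ (between /u/ and /i/) occurs between two vowels → [ɣ] by rule 2.
/f/ (between /i/ and /f/) is in the target of rule 1 but the environment (between two vowels) is not met → [f].
/f/ (between /f/ and /u/) fails the environment for rule 1, so it stays [f].
/s/ (between /u/ and /a/) occurs between two vowels → [z] by rule 1.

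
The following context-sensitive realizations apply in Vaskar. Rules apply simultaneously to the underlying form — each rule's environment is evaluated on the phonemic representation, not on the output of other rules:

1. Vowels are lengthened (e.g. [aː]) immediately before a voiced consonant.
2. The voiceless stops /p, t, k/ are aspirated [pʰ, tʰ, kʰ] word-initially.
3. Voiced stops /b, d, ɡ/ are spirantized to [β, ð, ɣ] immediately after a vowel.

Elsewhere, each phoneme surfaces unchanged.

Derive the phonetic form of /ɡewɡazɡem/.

/ɡ/ (word-initial): rule 3 targets it, but not immediately after a vowel → unchanged [ɡ].
Rule 1 applies to /e/ (between /ɡ/ and /w/: before a voiced consonant) → [eː].
/w/ (between /e/ and /ɡ/) is unaffected → [w].
/ɡ/ (between /w/ and /a/): rule 3 targets it, but not immediately after a vowel → unchanged [ɡ].
/a/ meets the environment for rule 1 (before a voiced consonant) → [aː].
/z/ — not in any rule's target class → [z].
/ɡ/ (between /z/ and /e/) fails the environment for rule 3, so it stays [ɡ].
/e/ meets the environment for rule 1 (before a voiced consonant) → [eː].
/m/ stays [m].

[ɡeːwɡaːzɡeːm]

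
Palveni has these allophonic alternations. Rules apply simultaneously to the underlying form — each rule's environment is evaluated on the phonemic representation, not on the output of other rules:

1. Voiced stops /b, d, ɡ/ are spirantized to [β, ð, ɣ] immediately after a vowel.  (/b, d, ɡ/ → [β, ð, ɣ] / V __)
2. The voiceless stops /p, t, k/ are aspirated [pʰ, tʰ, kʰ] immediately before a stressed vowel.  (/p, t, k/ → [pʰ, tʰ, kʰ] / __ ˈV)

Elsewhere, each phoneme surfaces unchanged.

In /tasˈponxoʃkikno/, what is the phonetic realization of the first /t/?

[t]

/t/ (word-initial): rule 2 targets it, but not immediately before a stressed vowel → unchanged [t].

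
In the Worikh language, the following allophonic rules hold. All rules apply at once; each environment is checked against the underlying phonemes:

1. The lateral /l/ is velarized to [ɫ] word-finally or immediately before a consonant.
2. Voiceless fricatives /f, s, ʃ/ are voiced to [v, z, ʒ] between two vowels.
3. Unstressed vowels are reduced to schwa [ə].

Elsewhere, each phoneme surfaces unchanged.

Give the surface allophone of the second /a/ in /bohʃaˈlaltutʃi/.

[a]

/a/ (between /l/ and /l/): rule 3 targets it, but not in an unstressed syllable → unchanged [a].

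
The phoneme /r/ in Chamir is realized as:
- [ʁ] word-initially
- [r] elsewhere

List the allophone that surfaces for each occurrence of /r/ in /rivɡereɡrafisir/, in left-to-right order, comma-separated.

Occurrence 1 (position 1): word-initially → [ʁ].
Occurrence 2 (position 6): no conditioning environment matches → elsewhere allophone [r].
Occurrence 3 (position 9): no conditioning environment matches → elsewhere allophone [r].
Occurrence 4 (position 15): no conditioning environment matches → elsewhere allophone [r].

[ʁ], [r], [r], [r]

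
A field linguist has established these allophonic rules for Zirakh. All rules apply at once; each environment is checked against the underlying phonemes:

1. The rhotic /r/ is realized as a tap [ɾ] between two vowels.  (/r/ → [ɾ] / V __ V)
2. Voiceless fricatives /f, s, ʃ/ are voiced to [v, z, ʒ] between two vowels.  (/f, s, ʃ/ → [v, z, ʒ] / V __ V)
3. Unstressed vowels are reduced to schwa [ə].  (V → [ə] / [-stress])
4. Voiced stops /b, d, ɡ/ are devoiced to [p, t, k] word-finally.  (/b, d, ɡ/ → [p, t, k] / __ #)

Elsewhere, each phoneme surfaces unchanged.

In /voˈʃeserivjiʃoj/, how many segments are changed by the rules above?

Segments that undergo a rule: /o/ → [ə] (rule 3); /ʃ/ → [ʒ] (rule 2); /s/ → [z] (rule 2); /e/ → [ə] (rule 3); /r/ → [ɾ] (rule 1); /i/ → [ə] (rule 3); /i/ → [ə] (rule 3); /ʃ/ → [ʒ] (rule 2); /o/ → [ə] (rule 3).
All other segments surface unchanged.

9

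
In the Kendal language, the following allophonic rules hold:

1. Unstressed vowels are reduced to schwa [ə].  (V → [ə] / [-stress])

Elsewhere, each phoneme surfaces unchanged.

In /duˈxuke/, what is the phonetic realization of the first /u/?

[ə]

/u/ — between /d/ and /x/, in an unstressed syllable — surfaces as [ə] (rule 1).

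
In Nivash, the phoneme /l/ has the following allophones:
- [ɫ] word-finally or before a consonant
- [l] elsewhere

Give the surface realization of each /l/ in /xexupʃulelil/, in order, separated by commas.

Occurrence 1 (position 8): no conditioning environment matches → elsewhere allophone [l].
Occurrence 2 (position 10): no conditioning environment matches → elsewhere allophone [l].
Occurrence 3 (position 12): word-finally or before a consonant → [ɫ].

[l], [l], [ɫ]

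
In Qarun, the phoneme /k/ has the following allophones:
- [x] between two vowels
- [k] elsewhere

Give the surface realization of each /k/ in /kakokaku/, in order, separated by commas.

Occurrence 1 (position 1): no conditioning environment matches → elsewhere allophone [k].
Occurrence 2 (position 3): between two vowels → [x].
Occurrence 3 (position 5): between two vowels → [x].
Occurrence 4 (position 7): between two vowels → [x].

[k], [x], [x], [x]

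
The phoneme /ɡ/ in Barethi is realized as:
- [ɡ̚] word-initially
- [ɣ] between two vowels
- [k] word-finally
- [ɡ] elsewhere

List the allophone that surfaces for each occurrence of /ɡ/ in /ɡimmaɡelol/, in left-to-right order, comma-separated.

Occurrence 1 (position 1): word-initially → [ɡ̚].
Occurrence 2 (position 6): between two vowels → [ɣ].

[ɡ̚], [ɣ]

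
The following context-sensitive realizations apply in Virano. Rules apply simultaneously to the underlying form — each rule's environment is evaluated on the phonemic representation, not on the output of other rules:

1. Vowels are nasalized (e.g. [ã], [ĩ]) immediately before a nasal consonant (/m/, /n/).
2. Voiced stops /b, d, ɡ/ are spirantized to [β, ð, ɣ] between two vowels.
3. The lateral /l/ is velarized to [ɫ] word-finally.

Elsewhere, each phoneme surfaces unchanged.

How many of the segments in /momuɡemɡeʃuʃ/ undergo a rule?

Segments that undergo a rule: /o/ → [õ] (rule 1); /ɡ/ → [ɣ] (rule 2); /e/ → [ẽ] (rule 1).
All other segments surface unchanged.

3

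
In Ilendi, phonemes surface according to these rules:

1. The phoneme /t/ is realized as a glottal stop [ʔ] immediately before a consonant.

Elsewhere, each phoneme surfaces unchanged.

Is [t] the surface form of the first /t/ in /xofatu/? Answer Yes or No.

Yes

/t/ (between /a/ and /u/) fails the environment for rule 1, so it stays [t].
The actual realization is [t], which matches [t].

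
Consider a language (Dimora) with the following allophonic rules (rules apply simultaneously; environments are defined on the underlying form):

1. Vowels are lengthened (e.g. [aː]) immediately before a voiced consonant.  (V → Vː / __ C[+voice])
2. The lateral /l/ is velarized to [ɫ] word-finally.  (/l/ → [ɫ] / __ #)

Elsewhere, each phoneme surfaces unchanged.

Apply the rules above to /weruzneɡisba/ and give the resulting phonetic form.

/w/ — not in any rule's target class → [w].
/e/ (between /w/ and /r/) occurs before a voiced consonant → [eː] by rule 1.
/r/ — not in any rule's target class → [r].
/u/ (between /r/ and /z/) occurs before a voiced consonant → [uː] by rule 1.
/z/ — not in any rule's target class → [z].
/n/ (between /z/ and /e/): no rule targets it → [n].
Rule 1 applies to /e/ (between /n/ and /ɡ/: before a voiced consonant) → [eː].
/ɡ/ (between /e/ and /i/) is unaffected → [ɡ].
/i/ (between /ɡ/ and /s/) is in the target of rule 1 but the environment (before a voiced consonant) is not met → [i].
/s/ stays [s].
/b/ — not in any rule's target class → [b].
/a/ (word-final) fails the environment for rule 1, so it stays [a].

[weːruːzneːɡisba]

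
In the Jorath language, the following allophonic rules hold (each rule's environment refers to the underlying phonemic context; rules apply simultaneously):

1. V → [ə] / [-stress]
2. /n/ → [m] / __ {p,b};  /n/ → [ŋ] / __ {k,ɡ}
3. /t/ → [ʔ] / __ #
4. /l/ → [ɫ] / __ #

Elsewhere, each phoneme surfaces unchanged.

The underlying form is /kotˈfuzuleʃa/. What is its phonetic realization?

[kətˈfuzələʃə]

/k/ stays [k].
Rule 1 applies to /o/ (between /k/ and /t/: in an unstressed syllable) → [ə].
/t/ (between /o/ and /f/) is in the target of rule 3 but the environment (word-finally) is not met → [t].
/f/ — not in any rule's target class → [f].
/u/ (between /f/ and /z/): rule 1 targets it, but not in an unstressed syllable → unchanged [u].
/z/ (between /u/ and /u/) is unaffected → [z].
/u/ (between /z/ and /l/): in an unstressed syllable, so rule 1 applies → [ə].
/l/ (between /u/ and /e/) fails the environment for rule 4, so it stays [l].
/e/ (between /l/ and /ʃ/): in an unstressed syllable, so rule 1 applies → [ə].
/ʃ/ stays [ʃ].
/a/ (word-final) occurs in an unstressed syllable → [ə] by rule 1.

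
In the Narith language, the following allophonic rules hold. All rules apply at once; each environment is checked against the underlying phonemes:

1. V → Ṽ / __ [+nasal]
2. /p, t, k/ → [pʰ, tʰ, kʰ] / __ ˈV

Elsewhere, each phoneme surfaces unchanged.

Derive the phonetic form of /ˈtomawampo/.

/t/ (word-initial): immediately before a stressed vowel, so rule 2 applies → [tʰ].
/o/ — between /t/ and /m/, before a nasal consonant — surfaces as [õ] (rule 1).
/m/ — not in any rule's target class → [m].
/a/ (between /m/ and /w/) is in the target of rule 1 but the environment (before a nasal consonant) is not met → [a].
/w/ — not in any rule's target class → [w].
Rule 1 applies to /a/ (between /w/ and /m/: before a nasal consonant) → [ã].
/m/ (between /a/ and /p/): no rule targets it → [m].
/p/ — between /m/ and /o/; rule 2 does not apply here → [p].
/o/ (word-final) is in the target of rule 1 but the environment (before a nasal consonant) is not met → [o].

[ˈtʰõmawãmpo]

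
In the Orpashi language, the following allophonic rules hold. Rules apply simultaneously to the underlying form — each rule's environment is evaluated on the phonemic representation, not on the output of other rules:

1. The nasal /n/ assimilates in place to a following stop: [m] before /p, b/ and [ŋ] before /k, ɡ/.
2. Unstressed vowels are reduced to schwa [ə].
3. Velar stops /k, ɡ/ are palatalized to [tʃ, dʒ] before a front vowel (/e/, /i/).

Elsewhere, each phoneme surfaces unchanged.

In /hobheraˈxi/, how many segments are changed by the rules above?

Segments that undergo a rule: /o/ → [ə] (rule 2); /e/ → [ə] (rule 2); /a/ → [ə] (rule 2).
All other segments surface unchanged.

3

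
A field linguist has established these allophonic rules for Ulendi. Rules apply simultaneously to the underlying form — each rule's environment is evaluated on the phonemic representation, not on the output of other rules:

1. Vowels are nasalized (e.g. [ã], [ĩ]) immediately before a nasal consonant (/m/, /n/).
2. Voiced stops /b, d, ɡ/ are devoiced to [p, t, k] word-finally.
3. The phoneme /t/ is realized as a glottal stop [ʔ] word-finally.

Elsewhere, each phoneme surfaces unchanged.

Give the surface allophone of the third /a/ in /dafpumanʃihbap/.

/a/ (between /b/ and /p/): rule 1 targets it, but not before a nasal consonant → unchanged [a].

[a]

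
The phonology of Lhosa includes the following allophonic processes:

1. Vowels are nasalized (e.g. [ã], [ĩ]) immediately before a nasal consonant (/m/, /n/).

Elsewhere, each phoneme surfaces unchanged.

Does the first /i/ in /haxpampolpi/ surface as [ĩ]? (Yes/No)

No

/i/ (word-final) fails the environment for rule 1, so it stays [i].
The actual realization is [i], not [ĩ].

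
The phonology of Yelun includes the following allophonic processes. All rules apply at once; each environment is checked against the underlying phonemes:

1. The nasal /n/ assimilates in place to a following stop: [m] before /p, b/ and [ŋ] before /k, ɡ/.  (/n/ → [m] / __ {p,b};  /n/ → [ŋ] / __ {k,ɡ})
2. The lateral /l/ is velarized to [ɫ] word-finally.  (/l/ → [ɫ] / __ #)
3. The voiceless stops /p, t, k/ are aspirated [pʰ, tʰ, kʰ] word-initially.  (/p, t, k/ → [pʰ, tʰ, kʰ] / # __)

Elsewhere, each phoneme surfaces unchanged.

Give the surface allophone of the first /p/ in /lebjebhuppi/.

[p]

/p/ — between /u/ and /p/; rule 3 does not apply here → [p].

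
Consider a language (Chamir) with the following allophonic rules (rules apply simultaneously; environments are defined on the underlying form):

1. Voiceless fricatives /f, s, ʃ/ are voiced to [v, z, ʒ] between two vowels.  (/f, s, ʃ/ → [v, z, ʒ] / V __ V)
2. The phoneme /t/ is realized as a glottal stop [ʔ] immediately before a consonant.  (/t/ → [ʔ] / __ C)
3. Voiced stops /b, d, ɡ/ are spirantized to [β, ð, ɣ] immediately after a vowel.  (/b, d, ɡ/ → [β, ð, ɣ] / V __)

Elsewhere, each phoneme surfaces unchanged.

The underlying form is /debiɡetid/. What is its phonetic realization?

[deβiɣetið]

/d/ (word-initial): rule 3 targets it, but not immediately after a vowel → unchanged [d].
/e/ (between /d/ and /b/): no rule targets it → [e].
/b/ meets the environment for rule 3 (immediately after a vowel) → [β].
/i/ (between /b/ and /ɡ/) is unaffected → [i].
/ɡ/ meets the environment for rule 3 (immediately after a vowel) → [ɣ].
/e/ — not in any rule's target class → [e].
/t/ (between /e/ and /i/) fails the environment for rule 2, so it stays [t].
/i/ — not in any rule's target class → [i].
/d/ — word-final, immediately after a vowel — surfaces as [ð] (rule 3).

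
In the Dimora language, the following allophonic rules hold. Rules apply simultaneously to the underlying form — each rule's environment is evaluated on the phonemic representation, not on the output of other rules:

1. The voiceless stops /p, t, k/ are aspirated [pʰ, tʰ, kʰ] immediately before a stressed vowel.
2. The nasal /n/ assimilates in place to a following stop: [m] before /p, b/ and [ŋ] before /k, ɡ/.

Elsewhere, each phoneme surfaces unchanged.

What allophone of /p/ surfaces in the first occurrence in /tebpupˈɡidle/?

[p]

/p/ (between /b/ and /u/) fails the environment for rule 1, so it stays [p].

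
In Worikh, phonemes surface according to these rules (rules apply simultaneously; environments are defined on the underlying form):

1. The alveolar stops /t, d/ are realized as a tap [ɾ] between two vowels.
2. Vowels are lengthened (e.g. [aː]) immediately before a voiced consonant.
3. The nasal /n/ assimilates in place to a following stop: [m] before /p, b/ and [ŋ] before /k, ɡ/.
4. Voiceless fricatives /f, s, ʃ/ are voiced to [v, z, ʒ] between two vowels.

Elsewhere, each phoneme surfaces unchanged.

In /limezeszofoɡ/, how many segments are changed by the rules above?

Segments that undergo a rule: /i/ → [iː] (rule 2); /e/ → [eː] (rule 2); /f/ → [v] (rule 4); /o/ → [oː] (rule 2).
All other segments surface unchanged.

4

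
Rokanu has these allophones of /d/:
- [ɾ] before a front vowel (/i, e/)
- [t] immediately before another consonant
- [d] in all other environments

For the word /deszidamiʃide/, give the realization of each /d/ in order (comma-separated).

Occurrence 1 (position 1): before a front vowel (/i, e/) → [ɾ].
Occurrence 2 (position 6): no conditioning environment matches → elsewhere allophone [d].
Occurrence 3 (position 12): before a front vowel (/i, e/) → [ɾ].

[ɾ], [d], [ɾ]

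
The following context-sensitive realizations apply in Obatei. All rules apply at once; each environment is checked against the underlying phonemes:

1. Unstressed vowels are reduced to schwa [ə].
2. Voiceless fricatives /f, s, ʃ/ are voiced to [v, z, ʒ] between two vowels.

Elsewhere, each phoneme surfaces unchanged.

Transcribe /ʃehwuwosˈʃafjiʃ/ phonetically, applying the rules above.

/ʃ/ (word-initial) is in the target of rule 2 but the environment (between two vowels) is not met → [ʃ].
/e/ (between /ʃ/ and /h/) occurs in an unstressed syllable → [ə] by rule 1.
/u/ (between /w/ and /w/): in an unstressed syllable, so rule 1 applies → [ə].
/o/ — between /w/ and /s/, in an unstressed syllable — surfaces as [ə] (rule 1).
/s/ — between /o/ and /ʃ/; rule 2 does not apply here → [s].
/ʃ/ — between /s/ and /a/; rule 2 does not apply here → [ʃ].
/a/ — between /ʃ/ and /f/; rule 1 does not apply here → [a].
/f/ (between /a/ and /j/): rule 2 targets it, but not between two vowels → unchanged [f].
/i/ meets the environment for rule 1 (in an unstressed syllable) → [ə].
/ʃ/ (word-final) is in the target of rule 2 but the environment (between two vowels) is not met → [ʃ].

[ʃəhwəwəsˈʃafjəʃ]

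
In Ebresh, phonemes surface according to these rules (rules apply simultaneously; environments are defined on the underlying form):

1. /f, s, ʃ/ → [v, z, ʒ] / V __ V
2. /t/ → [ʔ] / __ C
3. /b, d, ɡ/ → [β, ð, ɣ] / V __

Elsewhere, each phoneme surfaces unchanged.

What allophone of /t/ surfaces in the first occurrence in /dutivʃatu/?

[t]

/t/ (between /u/ and /i/): rule 2 targets it, but not immediately before a consonant → unchanged [t].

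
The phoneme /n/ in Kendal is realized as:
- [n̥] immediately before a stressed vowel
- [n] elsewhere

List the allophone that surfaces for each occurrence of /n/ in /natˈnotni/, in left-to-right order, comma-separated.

[n], [n̥], [n]

Occurrence 1 (position 1): no conditioning environment matches → elsewhere allophone [n].
Occurrence 2 (position 4): immediately before a stressed vowel → [n̥].
Occurrence 3 (position 7): no conditioning environment matches → elsewhere allophone [n].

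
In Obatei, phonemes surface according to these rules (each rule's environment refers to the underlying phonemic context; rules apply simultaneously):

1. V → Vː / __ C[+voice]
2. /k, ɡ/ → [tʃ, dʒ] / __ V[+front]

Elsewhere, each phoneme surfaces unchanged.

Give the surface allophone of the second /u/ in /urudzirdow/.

/u/ (between /r/ and /d/) occurs before a voiced consonant → [uː] by rule 1.

[uː]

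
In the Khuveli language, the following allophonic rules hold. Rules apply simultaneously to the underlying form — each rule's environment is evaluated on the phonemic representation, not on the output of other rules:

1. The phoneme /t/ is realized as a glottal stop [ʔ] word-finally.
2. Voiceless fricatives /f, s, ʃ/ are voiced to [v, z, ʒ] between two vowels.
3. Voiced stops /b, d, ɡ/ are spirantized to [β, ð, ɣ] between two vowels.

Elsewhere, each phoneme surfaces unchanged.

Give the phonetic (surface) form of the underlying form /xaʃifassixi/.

/x/ (word-initial): no rule targets it → [x].
/a/ (between /x/ and /ʃ/) is unaffected → [a].
/ʃ/ (between /a/ and /i/): between two vowels, so rule 2 applies → [ʒ].
/i/ stays [i].
/f/ (between /i/ and /a/): between two vowels, so rule 2 applies → [v].
/a/ — not in any rule's target class → [a].
/s/ (between /a/ and /s/) fails the environment for rule 2, so it stays [s].
/s/ (between /s/ and /i/) is in the target of rule 2 but the environment (between two vowels) is not met → [s].
/i/ stays [i].
/x/ (between /i/ and /i/) is unaffected → [x].
/i/ (word-final) is unaffected → [i].

[xaʒivassixi]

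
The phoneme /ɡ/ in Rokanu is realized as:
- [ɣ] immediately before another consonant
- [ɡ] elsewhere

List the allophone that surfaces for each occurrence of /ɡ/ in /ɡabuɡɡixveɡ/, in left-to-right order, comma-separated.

[ɡ], [ɣ], [ɡ], [ɡ]

Occurrence 1 (position 1): no conditioning environment matches → elsewhere allophone [ɡ].
Occurrence 2 (position 5): immediately before another consonant → [ɣ].
Occurrence 3 (position 6): no conditioning environment matches → elsewhere allophone [ɡ].
Occurrence 4 (position 11): no conditioning environment matches → elsewhere allophone [ɡ].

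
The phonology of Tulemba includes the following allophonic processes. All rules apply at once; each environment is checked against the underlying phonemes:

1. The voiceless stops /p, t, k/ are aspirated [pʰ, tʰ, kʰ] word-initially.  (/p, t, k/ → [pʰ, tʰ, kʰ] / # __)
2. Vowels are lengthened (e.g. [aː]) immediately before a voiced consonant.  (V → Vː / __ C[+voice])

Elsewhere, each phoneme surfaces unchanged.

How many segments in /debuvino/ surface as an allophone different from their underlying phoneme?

3

Segments that undergo a rule: /e/ → [eː] (rule 2); /u/ → [uː] (rule 2); /i/ → [iː] (rule 2).
All other segments surface unchanged.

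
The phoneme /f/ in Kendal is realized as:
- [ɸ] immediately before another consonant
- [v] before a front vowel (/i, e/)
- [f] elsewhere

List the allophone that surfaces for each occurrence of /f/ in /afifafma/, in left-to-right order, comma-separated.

[v], [f], [ɸ]

Occurrence 1 (position 2): before a front vowel (/i, e/) → [v].
Occurrence 2 (position 4): no conditioning environment matches → elsewhere allophone [f].
Occurrence 3 (position 6): immediately before another consonant → [ɸ].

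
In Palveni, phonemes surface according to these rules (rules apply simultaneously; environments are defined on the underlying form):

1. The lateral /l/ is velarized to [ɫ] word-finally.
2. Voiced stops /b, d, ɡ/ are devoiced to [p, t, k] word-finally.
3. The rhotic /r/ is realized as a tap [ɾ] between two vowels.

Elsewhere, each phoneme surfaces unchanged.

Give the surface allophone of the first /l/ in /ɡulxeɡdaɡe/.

[l]

/l/ — between /u/ and /x/; rule 1 does not apply here → [l].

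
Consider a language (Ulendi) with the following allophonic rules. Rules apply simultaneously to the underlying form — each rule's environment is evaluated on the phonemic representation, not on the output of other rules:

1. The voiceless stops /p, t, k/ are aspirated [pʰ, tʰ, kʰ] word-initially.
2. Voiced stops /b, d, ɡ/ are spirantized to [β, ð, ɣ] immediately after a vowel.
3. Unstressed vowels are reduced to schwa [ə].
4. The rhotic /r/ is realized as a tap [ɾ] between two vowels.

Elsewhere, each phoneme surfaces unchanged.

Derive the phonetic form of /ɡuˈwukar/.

[ɡəˈwukər]

/ɡ/ (word-initial): rule 2 targets it, but not immediately after a vowel → unchanged [ɡ].
Rule 3 applies to /u/ (between /ɡ/ and /w/: in an unstressed syllable) → [ə].
/w/ (between /u/ and /u/): no rule targets it → [w].
/u/ (between /w/ and /k/): rule 3 targets it, but not in an unstressed syllable → unchanged [u].
/k/ (between /u/ and /a/): rule 1 targets it, but not word-initially → unchanged [k].
/a/ — between /k/ and /r/, in an unstressed syllable — surfaces as [ə] (rule 3).
/r/ (word-final) fails the environment for rule 4, so it stays [r].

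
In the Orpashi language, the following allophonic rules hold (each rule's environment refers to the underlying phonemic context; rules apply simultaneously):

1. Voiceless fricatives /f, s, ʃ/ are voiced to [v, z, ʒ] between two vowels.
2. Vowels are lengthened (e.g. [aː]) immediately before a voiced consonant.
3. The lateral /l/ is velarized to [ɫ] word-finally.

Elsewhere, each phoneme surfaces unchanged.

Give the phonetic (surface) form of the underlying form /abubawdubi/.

[aːbuːbaːwduːbi]

/a/ meets the environment for rule 2 (before a voiced consonant) → [aː].
/u/ (between /b/ and /b/) occurs before a voiced consonant → [uː] by rule 2.
/a/ meets the environment for rule 2 (before a voiced consonant) → [aː].
/u/ — between /d/ and /b/, before a voiced consonant — surfaces as [uː] (rule 2).
/i/ (word-final): rule 2 targets it, but not before a voiced consonant → unchanged [i].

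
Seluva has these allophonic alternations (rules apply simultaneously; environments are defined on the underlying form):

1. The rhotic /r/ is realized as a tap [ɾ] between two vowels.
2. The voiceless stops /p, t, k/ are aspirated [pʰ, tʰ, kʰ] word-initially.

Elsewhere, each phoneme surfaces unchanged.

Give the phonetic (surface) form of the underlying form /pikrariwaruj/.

[pʰikraɾiwaɾuj]

/p/ (word-initial): word-initially, so rule 2 applies → [pʰ].
/i/ — not in any rule's target class → [i].
/k/ — between /i/ and /r/; rule 2 does not apply here → [k].
/r/ (between /k/ and /a/) fails the environment for rule 1, so it stays [r].
/a/ stays [a].
Rule 1 applies to /r/ (between /a/ and /i/: between two vowels) → [ɾ].
/i/ stays [i].
/w/ (between /i/ and /a/): no rule targets it → [w].
/a/ (between /w/ and /r/) is unaffected → [a].
/r/ (between /a/ and /u/): between two vowels, so rule 1 applies → [ɾ].
/u/ — not in any rule's target class → [u].
/j/ — not in any rule's target class → [j].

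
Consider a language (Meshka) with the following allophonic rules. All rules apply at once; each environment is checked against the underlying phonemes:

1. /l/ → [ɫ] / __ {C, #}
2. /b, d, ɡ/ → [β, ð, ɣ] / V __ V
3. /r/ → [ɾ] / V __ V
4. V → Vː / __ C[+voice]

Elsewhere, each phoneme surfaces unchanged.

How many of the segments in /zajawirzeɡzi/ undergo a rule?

4

Segments that undergo a rule: /a/ → [aː] (rule 4); /a/ → [aː] (rule 4); /i/ → [iː] (rule 4); /e/ → [eː] (rule 4).
All other segments surface unchanged.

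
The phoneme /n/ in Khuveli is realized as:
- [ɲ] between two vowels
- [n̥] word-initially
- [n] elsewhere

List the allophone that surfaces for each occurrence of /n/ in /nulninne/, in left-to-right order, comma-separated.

Occurrence 1 (position 1): word-initially → [n̥].
Occurrence 2 (position 4): no conditioning environment matches → elsewhere allophone [n].
Occurrence 3 (position 6): no conditioning environment matches → elsewhere allophone [n].
Occurrence 4 (position 7): no conditioning environment matches → elsewhere allophone [n].

[n̥], [n], [n], [n]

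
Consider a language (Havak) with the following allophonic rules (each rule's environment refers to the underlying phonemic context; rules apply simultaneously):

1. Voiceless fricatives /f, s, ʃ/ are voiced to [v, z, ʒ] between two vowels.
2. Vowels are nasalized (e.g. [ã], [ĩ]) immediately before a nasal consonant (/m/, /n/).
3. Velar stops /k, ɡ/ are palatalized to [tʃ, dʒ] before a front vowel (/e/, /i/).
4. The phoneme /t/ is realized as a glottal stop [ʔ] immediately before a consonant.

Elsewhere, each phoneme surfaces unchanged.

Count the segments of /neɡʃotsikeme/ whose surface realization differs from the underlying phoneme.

3

Segments that undergo a rule: /t/ → [ʔ] (rule 4); /k/ → [tʃ] (rule 3); /e/ → [ẽ] (rule 2).
All other segments surface unchanged.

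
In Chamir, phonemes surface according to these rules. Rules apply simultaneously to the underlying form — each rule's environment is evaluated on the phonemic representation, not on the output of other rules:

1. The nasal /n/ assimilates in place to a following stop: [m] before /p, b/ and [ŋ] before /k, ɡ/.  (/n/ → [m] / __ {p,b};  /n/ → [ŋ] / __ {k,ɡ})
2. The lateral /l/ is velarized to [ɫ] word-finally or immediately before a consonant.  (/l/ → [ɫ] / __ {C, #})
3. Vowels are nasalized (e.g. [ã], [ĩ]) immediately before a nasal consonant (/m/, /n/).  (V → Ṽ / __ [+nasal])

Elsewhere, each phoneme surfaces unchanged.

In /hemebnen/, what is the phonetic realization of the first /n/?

[n]

/n/ — between /b/ and /e/; rule 1 does not apply here → [n].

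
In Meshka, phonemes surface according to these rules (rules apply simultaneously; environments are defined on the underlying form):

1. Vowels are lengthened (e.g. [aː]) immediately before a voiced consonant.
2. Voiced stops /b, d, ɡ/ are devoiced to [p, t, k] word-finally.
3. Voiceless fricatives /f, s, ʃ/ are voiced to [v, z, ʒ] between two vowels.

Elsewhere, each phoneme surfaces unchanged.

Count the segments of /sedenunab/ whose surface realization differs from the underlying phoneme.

5

Segments that undergo a rule: /e/ → [eː] (rule 1); /e/ → [eː] (rule 1); /u/ → [uː] (rule 1); /a/ → [aː] (rule 1); /b/ → [p] (rule 2).
All other segments surface unchanged.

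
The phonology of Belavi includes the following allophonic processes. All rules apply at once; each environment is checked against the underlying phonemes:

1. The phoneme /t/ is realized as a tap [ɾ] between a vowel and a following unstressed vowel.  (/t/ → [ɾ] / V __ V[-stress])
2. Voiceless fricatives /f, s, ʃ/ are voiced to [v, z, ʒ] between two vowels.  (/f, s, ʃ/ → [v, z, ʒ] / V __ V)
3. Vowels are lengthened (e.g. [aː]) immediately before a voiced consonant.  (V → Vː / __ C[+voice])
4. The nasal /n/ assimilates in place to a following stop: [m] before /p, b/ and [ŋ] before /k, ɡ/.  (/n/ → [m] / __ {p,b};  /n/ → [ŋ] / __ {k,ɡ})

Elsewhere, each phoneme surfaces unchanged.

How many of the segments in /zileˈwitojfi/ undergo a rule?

4

Segments that undergo a rule: /i/ → [iː] (rule 3); /e/ → [eː] (rule 3); /t/ → [ɾ] (rule 1); /o/ → [oː] (rule 3).
All other segments surface unchanged.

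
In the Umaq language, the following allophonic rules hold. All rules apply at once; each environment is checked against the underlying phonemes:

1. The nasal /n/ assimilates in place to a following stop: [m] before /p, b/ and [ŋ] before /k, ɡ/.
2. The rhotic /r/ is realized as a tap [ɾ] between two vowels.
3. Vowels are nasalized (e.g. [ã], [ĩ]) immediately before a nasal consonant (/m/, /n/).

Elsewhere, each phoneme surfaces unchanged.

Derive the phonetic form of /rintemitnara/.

[rĩntẽmitnaɾa]

/r/ (word-initial) fails the environment for rule 2, so it stays [r].
/i/ — between /r/ and /n/, before a nasal consonant — surfaces as [ĩ] (rule 3).
/n/ (between /i/ and /t/) fails the environment for rule 1, so it stays [n].
/e/ (between /t/ and /m/) occurs before a nasal consonant → [ẽ] by rule 3.
/i/ (between /m/ and /t/): rule 3 targets it, but not before a nasal consonant → unchanged [i].
/n/ (between /t/ and /a/): rule 1 targets it, but not before a labial or velar stop → unchanged [n].
/a/ (between /n/ and /r/) fails the environment for rule 3, so it stays [a].
/r/ meets the environment for rule 2 (between two vowels) → [ɾ].
/a/ — word-final; rule 3 does not apply here → [a].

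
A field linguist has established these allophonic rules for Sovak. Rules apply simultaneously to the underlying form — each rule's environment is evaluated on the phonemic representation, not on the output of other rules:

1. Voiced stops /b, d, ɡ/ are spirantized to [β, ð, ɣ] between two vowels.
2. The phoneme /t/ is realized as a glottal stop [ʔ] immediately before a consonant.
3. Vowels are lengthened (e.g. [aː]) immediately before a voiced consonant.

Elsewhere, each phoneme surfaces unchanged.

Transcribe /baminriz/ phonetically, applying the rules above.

[baːmiːnriːz]

/b/ (word-initial) fails the environment for rule 1, so it stays [b].
Rule 3 applies to /a/ (between /b/ and /m/: before a voiced consonant) → [aː].
/m/ (between /a/ and /i/) is unaffected → [m].
/i/ (between /m/ and /n/): before a voiced consonant, so rule 3 applies → [iː].
/n/ (between /i/ and /r/) is unaffected → [n].
/r/ (between /n/ and /i/): no rule targets it → [r].
/i/ meets the environment for rule 3 (before a voiced consonant) → [iː].
/z/ (word-final): no rule targets it → [z].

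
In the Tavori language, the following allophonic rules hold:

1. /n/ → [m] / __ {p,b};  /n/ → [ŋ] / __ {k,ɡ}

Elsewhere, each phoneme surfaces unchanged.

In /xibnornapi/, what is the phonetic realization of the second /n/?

[n]

/n/ (between /r/ and /a/): rule 1 targets it, but not before a labial or velar stop → unchanged [n].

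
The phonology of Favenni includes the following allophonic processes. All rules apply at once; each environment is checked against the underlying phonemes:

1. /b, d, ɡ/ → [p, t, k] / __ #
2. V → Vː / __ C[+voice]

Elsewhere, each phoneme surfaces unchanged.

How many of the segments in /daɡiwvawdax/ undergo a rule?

Segments that undergo a rule: /a/ → [aː] (rule 2); /i/ → [iː] (rule 2); /a/ → [aː] (rule 2).
All other segments surface unchanged.

3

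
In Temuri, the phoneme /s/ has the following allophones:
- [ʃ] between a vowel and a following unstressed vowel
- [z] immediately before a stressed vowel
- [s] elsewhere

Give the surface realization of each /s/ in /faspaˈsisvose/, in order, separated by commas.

Occurrence 1 (position 3): no conditioning environment matches → elsewhere allophone [s].
Occurrence 2 (position 6): immediately before a stressed vowel → [z].
Occurrence 3 (position 8): no conditioning environment matches → elsewhere allophone [s].
Occurrence 4 (position 11): between a vowel and a following unstressed vowel → [ʃ].

[s], [z], [s], [ʃ]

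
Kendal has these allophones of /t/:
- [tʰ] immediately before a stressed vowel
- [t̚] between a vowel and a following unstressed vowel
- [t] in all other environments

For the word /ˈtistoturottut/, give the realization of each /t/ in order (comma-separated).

Occurrence 1 (position 1): immediately before a stressed vowel → [tʰ].
Occurrence 2 (position 4): no conditioning environment matches → elsewhere allophone [t].
Occurrence 3 (position 6): between a vowel and a following unstressed vowel → [t̚].
Occurrence 4 (position 10): no conditioning environment matches → elsewhere allophone [t].
Occurrence 5 (position 11): no conditioning environment matches → elsewhere allophone [t].
Occurrence 6 (position 13): no conditioning environment matches → elsewhere allophone [t].

[tʰ], [t], [t̚], [t], [t], [t]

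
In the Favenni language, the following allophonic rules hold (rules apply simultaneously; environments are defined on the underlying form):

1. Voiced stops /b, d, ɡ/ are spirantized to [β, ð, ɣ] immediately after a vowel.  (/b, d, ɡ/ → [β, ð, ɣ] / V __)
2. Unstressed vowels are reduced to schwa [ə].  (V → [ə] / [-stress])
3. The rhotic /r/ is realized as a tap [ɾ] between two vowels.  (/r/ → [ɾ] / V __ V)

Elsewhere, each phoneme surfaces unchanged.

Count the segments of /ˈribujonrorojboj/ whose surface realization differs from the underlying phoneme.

7

Segments that undergo a rule: /b/ → [β] (rule 1); /u/ → [ə] (rule 2); /o/ → [ə] (rule 2); /o/ → [ə] (rule 2); /r/ → [ɾ] (rule 3); /o/ → [ə] (rule 2); /o/ → [ə] (rule 2).
All other segments surface unchanged.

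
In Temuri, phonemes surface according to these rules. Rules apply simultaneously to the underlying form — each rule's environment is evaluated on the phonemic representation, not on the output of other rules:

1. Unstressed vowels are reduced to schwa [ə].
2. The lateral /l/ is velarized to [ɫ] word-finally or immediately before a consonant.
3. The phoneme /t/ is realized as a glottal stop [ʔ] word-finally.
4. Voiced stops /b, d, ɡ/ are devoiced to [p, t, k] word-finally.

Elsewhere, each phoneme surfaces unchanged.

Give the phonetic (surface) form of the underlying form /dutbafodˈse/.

[dətbəfədˈse]

/d/ (word-initial) is in the target of rule 4 but the environment (word-finally) is not met → [d].
/u/ (between /d/ and /t/) occurs in an unstressed syllable → [ə] by rule 1.
/t/ — between /u/ and /b/; rule 3 does not apply here → [t].
/b/ (between /t/ and /a/) fails the environment for rule 4, so it stays [b].
Rule 1 applies to /a/ (between /b/ and /f/: in an unstressed syllable) → [ə].
/f/ — not in any rule's target class → [f].
/o/ (between /f/ and /d/): in an unstressed syllable, so rule 1 applies → [ə].
/d/ (between /o/ and /s/) fails the environment for rule 4, so it stays [d].
/s/ stays [s].
/e/ — word-final; rule 1 does not apply here → [e].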